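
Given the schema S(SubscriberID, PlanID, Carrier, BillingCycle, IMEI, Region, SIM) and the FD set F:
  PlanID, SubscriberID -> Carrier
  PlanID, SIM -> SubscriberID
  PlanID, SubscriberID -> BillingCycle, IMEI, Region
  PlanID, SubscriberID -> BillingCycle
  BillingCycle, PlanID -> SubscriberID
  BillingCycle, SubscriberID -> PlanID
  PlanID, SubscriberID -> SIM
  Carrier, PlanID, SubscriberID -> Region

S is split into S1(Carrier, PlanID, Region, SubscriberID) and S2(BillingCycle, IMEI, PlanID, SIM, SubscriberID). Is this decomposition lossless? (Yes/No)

Yes

The shared attributes are {PlanID, SubscriberID} and {PlanID, SubscriberID}⁺ = {BillingCycle, Carrier, IMEI, PlanID, Region, SIM, SubscriberID}.
Since S1 ⊆ {BillingCycle, Carrier, IMEI, PlanID, Region, SIM, SubscriberID}, the intersection is a superkey of S1; the decomposition is lossless.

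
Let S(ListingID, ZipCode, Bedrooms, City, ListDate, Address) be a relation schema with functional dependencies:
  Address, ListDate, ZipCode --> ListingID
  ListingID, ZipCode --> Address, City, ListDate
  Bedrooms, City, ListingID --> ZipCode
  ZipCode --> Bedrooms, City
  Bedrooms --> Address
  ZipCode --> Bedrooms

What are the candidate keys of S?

{ListDate, ZipCode}⁺ = {Address, Bedrooms, City, ListDate, ListingID, ZipCode} — all of the relation — so {ListDate, ZipCode} is a candidate key.
{ListingID, ZipCode}⁺ = {Address, Bedrooms, City, ListDate, ListingID, ZipCode} — all of the relation — so {ListingID, ZipCode} is a candidate key.
{Bedrooms, City, ListingID}⁺ = {Address, Bedrooms, City, ListDate, ListingID, ZipCode} — all of the relation — so {Bedrooms, City, ListingID} is a candidate key.
Any other superkey properly contains one of these, so there are no further candidate keys.

{Bedrooms, City, ListingID}, {ListDate, ZipCode}, {ListingID, ZipCode}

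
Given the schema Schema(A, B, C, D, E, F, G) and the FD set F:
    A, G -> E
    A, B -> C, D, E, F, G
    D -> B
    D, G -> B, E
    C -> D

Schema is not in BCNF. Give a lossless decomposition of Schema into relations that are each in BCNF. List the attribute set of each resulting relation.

Candidate keys of the original relation: {A, B}, {A, C}, {A, D}.
Within {A, B, C, D, E, F, G}: {A, G}⁺ ∩ {A, B, C, D, E, F, G} = {A, E, G}, not the whole set, so A, G -> E violates BCNF; decompose into {A, E, G} and {A, B, C, D, F, G}.
{A, E, G} is in BCNF.
Within {A, B, C, D, F, G}: {D}⁺ ∩ {A, B, C, D, F, G} = {B, D}, not the whole set, so D -> B violates BCNF; decompose into {B, D} and {A, C, D, F, G}.
{B, D} is in BCNF.
Within {A, C, D, F, G}: {C}⁺ ∩ {A, C, D, F, G} = {C, D}, not the whole set, so C -> D violates BCNF; decompose into {C, D} and {A, C, F, G}.
{C, D} is in BCNF.
{A, C, F, G} is in BCNF.

{A, C, F, G}; {A, E, G}; {B, D}; {C, D}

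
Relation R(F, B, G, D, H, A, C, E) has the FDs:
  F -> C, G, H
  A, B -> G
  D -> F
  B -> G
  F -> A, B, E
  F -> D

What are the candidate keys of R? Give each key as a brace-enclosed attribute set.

{D}⁺ = {A, B, C, D, E, F, G, H}, which is every attribute, so {D} is a candidate key.
{F}⁺ = {A, B, C, D, E, F, G, H}, which is every attribute, so {F} is a candidate key.
Any other superkey properly contains one of these, so there are no further candidate keys.

{D}, {F}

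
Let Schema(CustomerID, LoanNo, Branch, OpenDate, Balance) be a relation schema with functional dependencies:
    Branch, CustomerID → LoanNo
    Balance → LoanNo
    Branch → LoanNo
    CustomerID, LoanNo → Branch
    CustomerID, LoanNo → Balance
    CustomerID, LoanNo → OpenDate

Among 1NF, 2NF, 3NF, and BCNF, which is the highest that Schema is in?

3NF

Candidate keys: {Balance, CustomerID}, {Branch, CustomerID}, {CustomerID, LoanNo}. Prime attributes: {Balance, Branch, CustomerID, LoanNo}.
Balance → LoanNo breaks BCNF: {Balance}⁺ = {Balance, LoanNo}, so {Balance} is not a superkey.
Its right-hand attributes {LoanNo} are all prime, as are those of every other non-superkey FD — the relation is in 3NF.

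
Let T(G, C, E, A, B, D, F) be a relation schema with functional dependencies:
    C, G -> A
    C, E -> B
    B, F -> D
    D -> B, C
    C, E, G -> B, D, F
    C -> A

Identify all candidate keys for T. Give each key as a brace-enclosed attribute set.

{B, E, F, G}, {C, E, G}, {D, E, G}

{E, G} never appear on the right of any FD, so every key must include all of them.
{C, E, G}⁺ = {A, B, C, D, E, F, G} — all of the relation — so {C, E, G} is a candidate key.
{D, E, G}⁺ = {A, B, C, D, E, F, G} — all of the relation — so {D, E, G} is a candidate key.
{B, E, F, G}⁺ = {A, B, C, D, E, F, G} — all of the relation — so {B, E, F, G} is a candidate key.
Any other superkey properly contains one of these, so there are no further candidate keys.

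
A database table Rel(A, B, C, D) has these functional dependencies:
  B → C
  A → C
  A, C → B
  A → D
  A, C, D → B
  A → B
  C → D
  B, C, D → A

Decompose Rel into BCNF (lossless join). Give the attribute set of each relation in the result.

Candidate keys of the original relation: {A}, {B}.
Within {A, B, C, D}: {C}⁺ ∩ {A, B, C, D} = {C, D}, not the whole set, so C → D violates BCNF; decompose into {C, D} and {A, B, C}.
{C, D} has no BCNF violation.
{A, B, C} has no BCNF violation.

{A, B, C}; {C, D}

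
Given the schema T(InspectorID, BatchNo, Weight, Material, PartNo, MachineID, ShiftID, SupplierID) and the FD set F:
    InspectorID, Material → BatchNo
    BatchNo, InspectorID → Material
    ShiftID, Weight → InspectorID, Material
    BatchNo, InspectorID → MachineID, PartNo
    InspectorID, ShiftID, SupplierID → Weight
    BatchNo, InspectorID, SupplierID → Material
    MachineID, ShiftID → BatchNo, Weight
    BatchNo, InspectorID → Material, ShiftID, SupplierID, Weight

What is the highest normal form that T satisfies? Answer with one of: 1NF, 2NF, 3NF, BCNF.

BCNF

Candidate keys: {BatchNo, InspectorID}, {InspectorID, Material}, {InspectorID, ShiftID, SupplierID}, {MachineID, ShiftID}, {ShiftID, Weight}. Prime attributes: {BatchNo, InspectorID, MachineID, Material, ShiftID, SupplierID, Weight}.
Every FD has a superkey on the left, so the relation is in BCNF.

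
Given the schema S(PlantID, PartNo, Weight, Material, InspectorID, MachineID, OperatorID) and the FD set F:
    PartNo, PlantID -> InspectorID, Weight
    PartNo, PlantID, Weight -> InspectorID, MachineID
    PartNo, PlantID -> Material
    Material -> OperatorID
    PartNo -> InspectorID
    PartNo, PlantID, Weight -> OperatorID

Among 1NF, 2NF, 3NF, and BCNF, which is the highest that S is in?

1NF

Candidate key: {PartNo, PlantID}. Prime attributes: {PartNo, PlantID}.
Material -> OperatorID: {Material}⁺ = {Material, OperatorID}, which is not all of the attributes, so the left side is not a superkey — BCNF is violated.
Material -> OperatorID determines the non-prime attribute {OperatorID} from a non-superkey — 3NF is violated.
The proper key subset {PartNo} of {PartNo, PlantID} determines non-prime {InspectorID}, so the relation is not even in 2NF.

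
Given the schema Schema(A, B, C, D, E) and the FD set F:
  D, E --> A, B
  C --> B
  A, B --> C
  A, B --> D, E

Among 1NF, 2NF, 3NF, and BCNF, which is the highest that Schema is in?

Candidate keys: {A, B}, {A, C}, {D, E}. Prime attributes: {A, B, C, D, E}.
C --> B: {C}⁺ = {B, C}, which is not all of the attributes, so the left side is not a superkey — BCNF is violated.
Its right-hand attributes {B} are all prime, as are those of every other non-superkey FD — the relation is in 3NF.

3NF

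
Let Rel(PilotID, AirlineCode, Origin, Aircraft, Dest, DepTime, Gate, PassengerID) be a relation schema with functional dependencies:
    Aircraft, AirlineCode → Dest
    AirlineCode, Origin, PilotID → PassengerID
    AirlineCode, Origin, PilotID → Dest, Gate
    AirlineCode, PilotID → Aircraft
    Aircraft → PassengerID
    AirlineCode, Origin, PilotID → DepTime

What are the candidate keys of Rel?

{AirlineCode, Origin, PilotID}

Attributes never on any right-hand side: {AirlineCode, Origin, PilotID} — every candidate key must contain all of them.
{AirlineCode, Origin, PilotID}⁺ = {Aircraft, AirlineCode, DepTime, Dest, Gate, Origin, PassengerID, PilotID}, which is every attribute, so {AirlineCode, Origin, PilotID} is a candidate key.
Every other attribute set either contains this one or has a smaller closure.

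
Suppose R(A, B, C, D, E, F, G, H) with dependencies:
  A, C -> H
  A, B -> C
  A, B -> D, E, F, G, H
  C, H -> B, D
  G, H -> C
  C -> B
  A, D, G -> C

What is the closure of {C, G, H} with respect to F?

{B, C, D, G, H}

Start with {C, G, H}.
C, H -> B, D applies; add {B, D} → now {B, C, D, G, H}.
No further FD applies.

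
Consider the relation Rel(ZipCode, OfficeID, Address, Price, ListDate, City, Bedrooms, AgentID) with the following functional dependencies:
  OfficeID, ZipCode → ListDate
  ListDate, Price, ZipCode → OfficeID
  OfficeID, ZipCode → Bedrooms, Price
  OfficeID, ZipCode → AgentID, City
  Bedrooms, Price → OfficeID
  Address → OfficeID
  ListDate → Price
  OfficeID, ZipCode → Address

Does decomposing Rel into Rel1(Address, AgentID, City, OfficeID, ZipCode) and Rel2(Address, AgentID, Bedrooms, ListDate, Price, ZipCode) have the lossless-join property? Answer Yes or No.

Yes

Common attributes: {Address, AgentID, ZipCode}; their closure is {Address, AgentID, Bedrooms, City, ListDate, OfficeID, Price, ZipCode}.
Since Rel1 ⊆ {Address, AgentID, Bedrooms, City, ListDate, OfficeID, Price, ZipCode}, the intersection is a superkey of Rel1; the decomposition is lossless.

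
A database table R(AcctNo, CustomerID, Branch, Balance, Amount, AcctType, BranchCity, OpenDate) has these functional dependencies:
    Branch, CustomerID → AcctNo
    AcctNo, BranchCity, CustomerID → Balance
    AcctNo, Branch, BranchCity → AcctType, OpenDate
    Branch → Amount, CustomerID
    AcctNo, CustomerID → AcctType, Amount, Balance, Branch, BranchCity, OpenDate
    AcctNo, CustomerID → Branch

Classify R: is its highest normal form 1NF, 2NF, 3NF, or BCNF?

BCNF

Candidate keys: {AcctNo, CustomerID}, {Branch}. Prime attributes: {AcctNo, Branch, CustomerID}.
Each dependency's left side is a superkey — BCNF holds.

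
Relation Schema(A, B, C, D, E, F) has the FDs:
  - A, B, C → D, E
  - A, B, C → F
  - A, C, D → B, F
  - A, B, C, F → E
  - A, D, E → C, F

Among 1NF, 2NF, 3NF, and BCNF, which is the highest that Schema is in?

BCNF

Candidate keys: {A, B, C}, {A, C, D}, {A, D, E}. Prime attributes: {A, B, C, D, E}.
Every FD has a superkey on the left, so the relation is in BCNF.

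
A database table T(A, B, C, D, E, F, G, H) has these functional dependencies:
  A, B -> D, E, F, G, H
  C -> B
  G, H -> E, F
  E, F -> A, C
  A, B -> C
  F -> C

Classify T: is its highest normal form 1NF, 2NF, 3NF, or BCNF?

3NF

Candidate keys: {A, B}, {A, C}, {A, F}, {E, F}, {G, H}. Prime attributes: {A, B, C, E, F, G, H}.
For C -> B we have {C}⁺ = {B, C}; {C} is not a superkey, so BCNF fails.
Its right-hand attributes {B} are all prime, as are those of every other non-superkey FD — the relation is in 3NF.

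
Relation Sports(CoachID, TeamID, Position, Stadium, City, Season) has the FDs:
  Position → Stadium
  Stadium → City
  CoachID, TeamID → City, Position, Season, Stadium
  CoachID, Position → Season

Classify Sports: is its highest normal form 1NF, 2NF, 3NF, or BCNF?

Candidate key: {CoachID, TeamID}. Prime attributes: {CoachID, TeamID}.
Position → Stadium breaks BCNF: {Position}⁺ = {City, Position, Stadium}, so {Position} is not a superkey.
Position → Stadium determines the non-prime attribute {Stadium} from a non-superkey — 3NF is violated.
No proper subset of a key has a non-prime attribute in its closure, so there is no partial dependency; 2NF holds.

2NF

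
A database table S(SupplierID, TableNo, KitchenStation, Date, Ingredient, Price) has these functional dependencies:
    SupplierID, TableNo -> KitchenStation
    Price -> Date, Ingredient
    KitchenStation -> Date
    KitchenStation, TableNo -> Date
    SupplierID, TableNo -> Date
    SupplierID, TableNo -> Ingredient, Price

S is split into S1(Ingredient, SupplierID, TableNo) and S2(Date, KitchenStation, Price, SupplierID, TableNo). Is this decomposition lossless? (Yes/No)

The shared attributes are {SupplierID, TableNo} and {SupplierID, TableNo}⁺ = {Date, Ingredient, KitchenStation, Price, SupplierID, TableNo}.
Since S1 ⊆ {Date, Ingredient, KitchenStation, Price, SupplierID, TableNo}, the intersection is a superkey of S1; the decomposition is lossless.

Yes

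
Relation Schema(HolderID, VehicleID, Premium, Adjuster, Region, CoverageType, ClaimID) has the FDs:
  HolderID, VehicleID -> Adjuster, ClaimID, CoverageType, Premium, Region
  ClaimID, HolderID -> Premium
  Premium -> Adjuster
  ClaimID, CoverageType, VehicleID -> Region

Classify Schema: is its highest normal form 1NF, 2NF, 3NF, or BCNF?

Candidate key: {HolderID, VehicleID}. Prime attributes: {HolderID, VehicleID}.
ClaimID, HolderID -> Premium: {ClaimID, HolderID}⁺ = {Adjuster, ClaimID, HolderID, Premium}, which is not all of the attributes, so the left side is not a superkey — BCNF is violated.
Because {Premium} is non-prime and the left side of ClaimID, HolderID -> Premium is not a superkey, the relation is not in 3NF.
Checking every proper subset of each key, none determines a non-prime attribute — 2NF is satisfied.

2NF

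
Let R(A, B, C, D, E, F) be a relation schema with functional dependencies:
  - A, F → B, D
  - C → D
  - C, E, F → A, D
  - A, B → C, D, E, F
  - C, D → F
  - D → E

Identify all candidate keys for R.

{C}⁺ = {A, B, C, D, E, F}, which is every attribute, so {C} is a candidate key.
{A, B}⁺ = {A, B, C, D, E, F}, which is every attribute, so {A, B} is a candidate key.
{A, F}⁺ = {A, B, C, D, E, F}, which is every attribute, so {A, F} is a candidate key.
No proper subset of any of these is a key, and no other minimal superkey exists.

{A, B}, {A, F}, {C}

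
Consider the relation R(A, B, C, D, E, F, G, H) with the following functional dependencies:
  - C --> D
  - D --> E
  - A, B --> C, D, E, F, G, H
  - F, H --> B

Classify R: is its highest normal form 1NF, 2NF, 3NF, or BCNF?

Candidate keys: {A, B}, {A, F, H}. Prime attributes: {A, B, F, H}.
For C --> D we have {C}⁺ = {C, D, E}; {C} is not a superkey, so BCNF fails.
Because {D} is non-prime and the left side of C --> D is not a superkey, the relation is not in 3NF.
No non-prime attribute depends on a proper subset of any candidate key, so 2NF holds.

2NF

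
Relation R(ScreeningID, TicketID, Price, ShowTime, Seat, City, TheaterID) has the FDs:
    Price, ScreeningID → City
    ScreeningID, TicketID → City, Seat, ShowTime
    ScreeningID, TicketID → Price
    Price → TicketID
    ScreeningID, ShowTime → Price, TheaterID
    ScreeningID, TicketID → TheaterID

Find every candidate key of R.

{Price, ScreeningID}, {ScreeningID, ShowTime}, {ScreeningID, TicketID}

{ScreeningID} never appears on the right of any FD, so every key must include it.
{Price, ScreeningID} is a candidate key since {Price, ScreeningID}⁺ = {City, Price, ScreeningID, Seat, ShowTime, TheaterID, TicketID} covers every attribute.
{ScreeningID, ShowTime} is a candidate key since {ScreeningID, ShowTime}⁺ = {City, Price, ScreeningID, Seat, ShowTime, TheaterID, TicketID} covers every attribute.
{ScreeningID, TicketID} is a candidate key since {ScreeningID, TicketID}⁺ = {City, Price, ScreeningID, Seat, ShowTime, TheaterID, TicketID} covers every attribute.
Any other superkey properly contains one of these, so there are no further candidate keys.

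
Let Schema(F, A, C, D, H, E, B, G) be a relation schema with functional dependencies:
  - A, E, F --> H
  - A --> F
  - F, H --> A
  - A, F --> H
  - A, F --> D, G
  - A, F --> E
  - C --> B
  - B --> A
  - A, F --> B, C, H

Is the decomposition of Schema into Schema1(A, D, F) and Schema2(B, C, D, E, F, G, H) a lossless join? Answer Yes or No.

No

Common attributes: {D, F}; their closure is {D, F}.
Schema1 ⊄ {D, F} and Schema2 ⊄ {D, F}, so the split is lossy.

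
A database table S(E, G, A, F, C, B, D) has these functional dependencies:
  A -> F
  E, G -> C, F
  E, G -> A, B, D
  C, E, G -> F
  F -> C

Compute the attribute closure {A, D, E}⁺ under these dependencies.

{A, C, D, E, F}

Start with {A, D, E}.
A -> F applies; add {F} → now {A, D, E, F}.
F -> C applies; add {C} → now {A, C, D, E, F}.
No further FD applies.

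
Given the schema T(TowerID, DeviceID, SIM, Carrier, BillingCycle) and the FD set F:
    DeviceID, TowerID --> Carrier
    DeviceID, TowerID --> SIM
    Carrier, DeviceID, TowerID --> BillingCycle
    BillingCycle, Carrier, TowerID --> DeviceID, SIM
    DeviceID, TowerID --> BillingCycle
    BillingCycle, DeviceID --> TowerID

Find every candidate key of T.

{BillingCycle, Carrier, TowerID}, {BillingCycle, DeviceID}, {DeviceID, TowerID}

{BillingCycle, DeviceID}⁺ = {BillingCycle, Carrier, DeviceID, SIM, TowerID} — all of the relation — so {BillingCycle, DeviceID} is a candidate key.
{DeviceID, TowerID}⁺ = {BillingCycle, Carrier, DeviceID, SIM, TowerID} — all of the relation — so {DeviceID, TowerID} is a candidate key.
{BillingCycle, Carrier, TowerID}⁺ = {BillingCycle, Carrier, DeviceID, SIM, TowerID} — all of the relation — so {BillingCycle, Carrier, TowerID} is a candidate key.
These are minimal and exhaustive — every other superkey contains one of them.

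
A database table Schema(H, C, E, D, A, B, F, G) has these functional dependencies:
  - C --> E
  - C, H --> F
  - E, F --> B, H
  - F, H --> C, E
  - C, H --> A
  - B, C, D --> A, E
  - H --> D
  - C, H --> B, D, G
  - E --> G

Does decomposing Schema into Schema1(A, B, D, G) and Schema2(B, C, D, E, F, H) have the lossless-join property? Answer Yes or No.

Common attributes: {B, D}; their closure is {B, D}.
Neither Schema1 nor Schema2 is contained in that closure, so the decomposition is lossy.

No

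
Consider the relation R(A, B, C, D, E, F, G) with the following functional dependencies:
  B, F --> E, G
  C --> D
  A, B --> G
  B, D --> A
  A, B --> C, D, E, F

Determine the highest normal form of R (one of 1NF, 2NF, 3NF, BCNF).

Candidate keys: {A, B}, {B, C}, {B, D}. Prime attributes: {A, B, C, D}.
For B, F --> E, G we have {B, F}⁺ = {B, E, F, G}; {B, F} is not a superkey, so BCNF fails.
B, F --> E, G has non-prime {E, G} on the right and a non-superkey on the left, so 3NF fails.
No non-prime attribute depends on a proper subset of any candidate key, so 2NF holds.

2NF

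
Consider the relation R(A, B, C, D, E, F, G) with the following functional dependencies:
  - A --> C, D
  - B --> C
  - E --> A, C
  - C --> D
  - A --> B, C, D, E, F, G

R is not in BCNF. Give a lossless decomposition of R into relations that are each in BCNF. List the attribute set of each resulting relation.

Candidate keys of the original relation: {A}, {E}.
In {A, B, C, D, E, F, G}, {B} is not a superkey ({B}⁺ restricted to this set is {B, C, D}), so split on B --> C, D into {B, C, D} and {A, B, E, F, G}.
In {B, C, D}, {C} is not a superkey ({C}⁺ restricted to this set is {C, D}), so split on C --> D into {C, D} and {B, C}.
{C, D}: every determinant is a superkey — BCNF.
{B, C}: every determinant is a superkey — BCNF.
{A, B, E, F, G}: every determinant is a superkey — BCNF.

{A, B, E, F, G}; {B, C}; {C, D}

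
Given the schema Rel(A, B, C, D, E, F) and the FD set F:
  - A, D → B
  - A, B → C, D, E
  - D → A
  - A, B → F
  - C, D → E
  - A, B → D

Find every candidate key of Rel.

{A, B}, {D}

{D}⁺ = {A, B, C, D, E, F} — all of the relation — so {D} is a candidate key.
{A, B}⁺ = {A, B, C, D, E, F} — all of the relation — so {A, B} is a candidate key.
No proper subset of any of these is a key, and no other minimal superkey exists.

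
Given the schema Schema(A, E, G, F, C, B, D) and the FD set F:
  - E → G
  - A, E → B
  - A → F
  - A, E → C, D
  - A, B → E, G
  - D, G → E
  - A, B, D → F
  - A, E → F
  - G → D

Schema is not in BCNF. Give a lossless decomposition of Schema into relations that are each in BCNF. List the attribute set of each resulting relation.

Candidate keys of the original relation: {A, B}, {A, E}, {A, G}.
{A, B, C, D, E, F, G}: {E} determines {D, E, G} here but is not a superkey — split on E → D, G, giving {D, E, G} and {A, B, C, E, F}.
{D, E, G} has no BCNF violation.
{A, B, C, E, F}: {A} determines {A, F} here but is not a superkey — split on A → F, giving {A, F} and {A, B, C, E}.
{A, F} has no BCNF violation.
{A, B, C, E} has no BCNF violation.

{A, B, C, E}; {A, F}; {D, E, G}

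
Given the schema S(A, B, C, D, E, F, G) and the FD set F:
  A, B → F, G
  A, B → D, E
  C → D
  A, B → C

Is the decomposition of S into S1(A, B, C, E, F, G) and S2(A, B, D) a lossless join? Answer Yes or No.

Yes

Common attributes: {A, B}; their closure is {A, B, C, D, E, F, G}.
S1 is contained in that closure, so S1 ∩ S2 → S1 holds and the join is lossless.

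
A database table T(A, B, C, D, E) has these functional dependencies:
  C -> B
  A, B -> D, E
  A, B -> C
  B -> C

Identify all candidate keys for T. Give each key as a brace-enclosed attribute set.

{A, B}, {A, C}

{A} never appears on the right of any FD, so every key must include it.
{A, B}⁺ = {A, B, C, D, E}, which is every attribute, so {A, B} is a candidate key.
{A, C}⁺ = {A, B, C, D, E}, which is every attribute, so {A, C} is a candidate key.
No proper subset of any of these is a key, and no other minimal superkey exists.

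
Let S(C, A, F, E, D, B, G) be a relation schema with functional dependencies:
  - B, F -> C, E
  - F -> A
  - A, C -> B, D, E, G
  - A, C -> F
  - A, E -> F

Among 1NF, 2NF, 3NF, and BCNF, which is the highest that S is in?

3NF

Candidate keys: {A, B, E}, {A, C}, {B, F}, {C, F}. Prime attributes: {A, B, C, E, F}.
F -> A breaks BCNF: {F}⁺ = {A, F}, so {F} is not a superkey.
Its right-hand attributes {A} are all prime, as are those of every other non-superkey FD — the relation is in 3NF.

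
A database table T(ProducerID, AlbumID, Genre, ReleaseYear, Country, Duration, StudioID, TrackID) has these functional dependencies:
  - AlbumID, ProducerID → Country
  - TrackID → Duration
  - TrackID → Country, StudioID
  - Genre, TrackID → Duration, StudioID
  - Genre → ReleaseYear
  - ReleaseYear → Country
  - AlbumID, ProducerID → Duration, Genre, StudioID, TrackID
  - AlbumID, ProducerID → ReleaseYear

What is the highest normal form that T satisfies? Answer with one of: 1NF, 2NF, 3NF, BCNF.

Candidate key: {AlbumID, ProducerID}. Prime attributes: {AlbumID, ProducerID}.
For TrackID → Duration we have {TrackID}⁺ = {Country, Duration, StudioID, TrackID}; {TrackID} is not a superkey, so BCNF fails.
TrackID → Duration determines the non-prime attribute {Duration} from a non-superkey — 3NF is violated.
No proper subset of a key has a non-prime attribute in its closure, so there is no partial dependency; 2NF holds.

2NF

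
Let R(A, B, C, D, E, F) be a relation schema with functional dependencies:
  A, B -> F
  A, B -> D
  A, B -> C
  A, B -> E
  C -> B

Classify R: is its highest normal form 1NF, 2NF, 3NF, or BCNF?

3NF

Candidate keys: {A, B}, {A, C}. Prime attributes: {A, B, C}.
C -> B breaks BCNF: {C}⁺ = {B, C}, so {C} is not a superkey.
But every attribute on its right side ({B}) is prime, and the same holds for every other non-superkey FD, so 3NF still holds.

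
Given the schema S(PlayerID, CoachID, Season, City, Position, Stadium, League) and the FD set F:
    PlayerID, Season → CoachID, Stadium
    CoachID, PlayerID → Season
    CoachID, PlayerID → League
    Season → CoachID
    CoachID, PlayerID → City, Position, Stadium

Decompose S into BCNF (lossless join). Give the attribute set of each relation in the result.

Candidate keys of the original relation: {CoachID, PlayerID}, {PlayerID, Season}.
{City, CoachID, League, PlayerID, Position, Season, Stadium}: {Season} determines {CoachID, Season} here but is not a superkey — split on Season → CoachID, giving {CoachID, Season} and {City, League, PlayerID, Position, Season, Stadium}.
{CoachID, Season} has no BCNF violation.
{City, League, PlayerID, Position, Season, Stadium} has no BCNF violation.

{City, League, PlayerID, Position, Season, Stadium}; {CoachID, Season}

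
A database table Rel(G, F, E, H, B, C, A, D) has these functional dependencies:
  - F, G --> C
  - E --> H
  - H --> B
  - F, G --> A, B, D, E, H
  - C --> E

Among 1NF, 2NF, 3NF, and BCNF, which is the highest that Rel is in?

2NF

Candidate key: {F, G}. Prime attributes: {F, G}.
For E --> H we have {E}⁺ = {B, E, H}; {E} is not a superkey, so BCNF fails.
Because {H} is non-prime and the left side of E --> H is not a superkey, the relation is not in 3NF.
No proper subset of a key has a non-prime attribute in its closure, so there is no partial dependency; 2NF holds.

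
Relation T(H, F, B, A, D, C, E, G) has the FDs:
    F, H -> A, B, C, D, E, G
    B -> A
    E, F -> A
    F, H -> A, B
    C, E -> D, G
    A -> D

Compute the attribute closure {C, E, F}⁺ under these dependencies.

{A, C, D, E, F, G}

Start with {C, E, F}.
E, F -> A applies; add {A} → now {A, C, E, F}.
C, E -> D, G applies; add {D, G} → now {A, C, D, E, F, G}.
No further FD applies.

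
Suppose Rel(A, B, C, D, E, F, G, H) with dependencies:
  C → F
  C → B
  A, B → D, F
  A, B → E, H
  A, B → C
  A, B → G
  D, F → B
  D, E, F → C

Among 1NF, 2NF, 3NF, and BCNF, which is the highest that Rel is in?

3NF

Candidate keys: {A, B}, {A, C}, {A, D, F}. Prime attributes: {A, B, C, D, F}.
C → F: {C}⁺ = {B, C, F}, which is not all of the attributes, so the left side is not a superkey — BCNF is violated.
But every attribute on its right side ({F}) is prime, and the same holds for every other non-superkey FD, so 3NF still holds.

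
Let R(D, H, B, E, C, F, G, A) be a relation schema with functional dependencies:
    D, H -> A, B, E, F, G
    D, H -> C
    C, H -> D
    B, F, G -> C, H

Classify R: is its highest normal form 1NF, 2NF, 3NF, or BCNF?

Candidate keys: {B, F, G}, {C, H}, {D, H}. Prime attributes: {B, C, D, F, G, H}.
Every FD has a superkey on the left, so the relation is in BCNF.

BCNF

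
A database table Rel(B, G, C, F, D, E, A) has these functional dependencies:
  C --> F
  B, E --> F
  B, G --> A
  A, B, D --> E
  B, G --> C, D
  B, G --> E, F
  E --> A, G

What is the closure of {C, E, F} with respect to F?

{A, C, E, F, G}

Start with {C, E, F}.
E --> A, G applies; add {A, G} → now {A, C, E, F, G}.
No further FD applies.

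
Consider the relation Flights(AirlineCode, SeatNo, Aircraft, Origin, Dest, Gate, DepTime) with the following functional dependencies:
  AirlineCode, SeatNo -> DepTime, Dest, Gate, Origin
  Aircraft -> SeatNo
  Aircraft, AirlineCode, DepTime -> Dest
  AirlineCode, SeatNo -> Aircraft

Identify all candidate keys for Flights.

{Aircraft, AirlineCode}, {AirlineCode, SeatNo}

Attributes never on any right-hand side: {AirlineCode} — every candidate key must contain it.
{Aircraft, AirlineCode}⁺ = {Aircraft, AirlineCode, DepTime, Dest, Gate, Origin, SeatNo} — all of the relation — so {Aircraft, AirlineCode} is a candidate key.
{AirlineCode, SeatNo}⁺ = {Aircraft, AirlineCode, DepTime, Dest, Gate, Origin, SeatNo} — all of the relation — so {AirlineCode, SeatNo} is a candidate key.
No proper subset of any of these is a key, and no other minimal superkey exists.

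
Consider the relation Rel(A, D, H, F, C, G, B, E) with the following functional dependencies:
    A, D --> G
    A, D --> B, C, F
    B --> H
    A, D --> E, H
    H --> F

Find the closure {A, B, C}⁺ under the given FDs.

Start with {A, B, C}.
B --> H applies; add {H} → now {A, B, C, H}.
H --> F applies; add {F} → now {A, B, C, F, H}.
No further FD applies.

{A, B, C, F, H}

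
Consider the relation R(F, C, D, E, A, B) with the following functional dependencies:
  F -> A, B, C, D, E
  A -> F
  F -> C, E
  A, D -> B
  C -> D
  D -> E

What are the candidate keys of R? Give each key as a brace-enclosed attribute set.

{A} is a candidate key since {A}⁺ = {A, B, C, D, E, F} covers every attribute.
{F} is a candidate key since {F}⁺ = {A, B, C, D, E, F} covers every attribute.
No proper subset of any of these is a key, and no other minimal superkey exists.

{A}, {F}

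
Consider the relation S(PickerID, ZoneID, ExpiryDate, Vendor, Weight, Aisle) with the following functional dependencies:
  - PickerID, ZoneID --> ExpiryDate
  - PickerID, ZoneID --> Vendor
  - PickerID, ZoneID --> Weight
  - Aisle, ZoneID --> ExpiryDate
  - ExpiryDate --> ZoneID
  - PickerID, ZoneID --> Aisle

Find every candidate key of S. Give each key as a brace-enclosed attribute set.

{ExpiryDate, PickerID}, {PickerID, ZoneID}

Attributes never on any right-hand side: {PickerID} — every candidate key must contain it.
{ExpiryDate, PickerID} is a candidate key since {ExpiryDate, PickerID}⁺ = {Aisle, ExpiryDate, PickerID, Vendor, Weight, ZoneID} covers every attribute.
{PickerID, ZoneID} is a candidate key since {PickerID, ZoneID}⁺ = {Aisle, ExpiryDate, PickerID, Vendor, Weight, ZoneID} covers every attribute.
No proper subset of any of these is a key, and no other minimal superkey exists.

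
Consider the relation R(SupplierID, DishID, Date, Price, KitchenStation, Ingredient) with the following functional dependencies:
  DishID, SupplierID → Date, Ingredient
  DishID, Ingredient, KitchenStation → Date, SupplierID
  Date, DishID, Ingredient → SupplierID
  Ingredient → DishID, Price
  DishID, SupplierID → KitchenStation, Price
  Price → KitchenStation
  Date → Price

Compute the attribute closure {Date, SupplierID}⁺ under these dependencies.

Start with {Date, SupplierID}.
Date → Price applies; add {Price} → now {Date, Price, SupplierID}.
Price → KitchenStation applies; add {KitchenStation} → now {Date, KitchenStation, Price, SupplierID}.
No further FD applies.

{Date, KitchenStation, Price, SupplierID}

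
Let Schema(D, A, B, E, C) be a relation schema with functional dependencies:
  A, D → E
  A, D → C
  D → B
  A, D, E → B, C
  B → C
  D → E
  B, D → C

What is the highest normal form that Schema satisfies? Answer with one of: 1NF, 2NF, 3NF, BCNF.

Candidate key: {A, D}. Prime attributes: {A, D}.
For D → B we have {D}⁺ = {B, C, D, E}; {D} is not a superkey, so BCNF fails.
D → B determines the non-prime attribute {B} from a non-superkey — 3NF is violated.
Since {D} ⊂ {A, D} and {D}⁺ ⊇ {B, C, E} with {B, C, E} non-prime, there is a partial dependency; 2NF fails.

1NF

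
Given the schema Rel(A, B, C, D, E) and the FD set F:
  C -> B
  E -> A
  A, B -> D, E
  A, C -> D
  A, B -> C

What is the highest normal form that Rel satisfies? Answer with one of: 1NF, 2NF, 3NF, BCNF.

3NF

Candidate keys: {A, B}, {A, C}, {B, E}, {C, E}. Prime attributes: {A, B, C, E}.
C -> B: {C}⁺ = {B, C}, which is not all of the attributes, so the left side is not a superkey — BCNF is violated.
Since {B} ⊆ prime attributes and every other non-superkey FD also has a prime right side, the schema is in 3NF.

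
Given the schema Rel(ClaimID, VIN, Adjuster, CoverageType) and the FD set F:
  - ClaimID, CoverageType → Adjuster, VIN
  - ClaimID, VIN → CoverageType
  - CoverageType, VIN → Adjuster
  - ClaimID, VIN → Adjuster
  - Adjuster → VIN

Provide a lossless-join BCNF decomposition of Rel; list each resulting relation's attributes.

Candidate keys of the original relation: {Adjuster, ClaimID}, {ClaimID, CoverageType}, {ClaimID, VIN}.
Within {Adjuster, ClaimID, CoverageType, VIN}: {CoverageType, VIN}⁺ ∩ {Adjuster, ClaimID, CoverageType, VIN} = {Adjuster, CoverageType, VIN}, not the whole set, so CoverageType, VIN → Adjuster violates BCNF; decompose into {Adjuster, CoverageType, VIN} and {ClaimID, CoverageType, VIN}.
Within {Adjuster, CoverageType, VIN}: {Adjuster}⁺ ∩ {Adjuster, CoverageType, VIN} = {Adjuster, VIN}, not the whole set, so Adjuster → VIN violates BCNF; decompose into {Adjuster, VIN} and {Adjuster, CoverageType}.
{Adjuster, VIN} is in BCNF.
{Adjuster, CoverageType} is in BCNF.
{ClaimID, CoverageType, VIN} is in BCNF.

{Adjuster, CoverageType}; {Adjuster, VIN}; {ClaimID, CoverageType, VIN}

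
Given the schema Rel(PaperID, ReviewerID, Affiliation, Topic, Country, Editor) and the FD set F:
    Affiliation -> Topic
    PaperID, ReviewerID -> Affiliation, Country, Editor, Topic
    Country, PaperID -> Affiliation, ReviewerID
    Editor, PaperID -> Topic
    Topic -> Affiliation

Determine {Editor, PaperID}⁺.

Start with {Editor, PaperID}.
Editor, PaperID -> Topic applies; add {Topic} → now {Editor, PaperID, Topic}.
Topic -> Affiliation applies; add {Affiliation} → now {Affiliation, Editor, PaperID, Topic}.
No further FD applies.

{Affiliation, Editor, PaperID, Topic}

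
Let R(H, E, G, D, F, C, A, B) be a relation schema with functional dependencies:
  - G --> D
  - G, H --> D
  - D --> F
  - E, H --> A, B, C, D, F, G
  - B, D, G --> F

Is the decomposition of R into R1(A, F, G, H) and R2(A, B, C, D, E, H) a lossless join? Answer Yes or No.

Common attributes: {A, H}; their closure is {A, H}.
Neither R1 nor R2 is contained in that closure, so the decomposition is lossy.

No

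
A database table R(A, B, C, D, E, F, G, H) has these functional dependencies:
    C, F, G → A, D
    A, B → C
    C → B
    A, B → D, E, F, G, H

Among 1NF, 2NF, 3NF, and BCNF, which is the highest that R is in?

3NF

Candidate keys: {A, B}, {A, C}, {C, F, G}. Prime attributes: {A, B, C, F, G}.
C → B breaks BCNF: {C}⁺ = {B, C}, so {C} is not a superkey.
But every attribute on its right side ({B}) is prime, and the same holds for every other non-superkey FD, so 3NF still holds.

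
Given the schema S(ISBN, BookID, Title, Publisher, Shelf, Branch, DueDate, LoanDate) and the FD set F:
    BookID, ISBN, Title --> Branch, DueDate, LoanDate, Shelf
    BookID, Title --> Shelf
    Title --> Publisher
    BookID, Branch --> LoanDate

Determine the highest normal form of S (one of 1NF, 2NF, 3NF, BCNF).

Candidate key: {BookID, ISBN, Title}. Prime attributes: {BookID, ISBN, Title}.
BookID, Title --> Shelf: {BookID, Title}⁺ = {BookID, Publisher, Shelf, Title}, which is not all of the attributes, so the left side is not a superkey — BCNF is violated.
Because {Shelf} is non-prime and the left side of BookID, Title --> Shelf is not a superkey, the relation is not in 3NF.
Since {Title} ⊂ {BookID, ISBN, Title} and {Title}⁺ ⊇ {Publisher} with {Publisher} non-prime, there is a partial dependency; 2NF fails.

1NF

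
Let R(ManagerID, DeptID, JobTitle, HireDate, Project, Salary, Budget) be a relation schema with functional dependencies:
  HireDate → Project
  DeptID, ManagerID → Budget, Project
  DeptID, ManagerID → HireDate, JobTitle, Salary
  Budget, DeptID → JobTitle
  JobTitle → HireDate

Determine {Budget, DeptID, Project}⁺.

Start with {Budget, DeptID, Project}.
Budget, DeptID → JobTitle applies; add {JobTitle} → now {Budget, DeptID, JobTitle, Project}.
JobTitle → HireDate applies; add {HireDate} → now {Budget, DeptID, HireDate, JobTitle, Project}.
No further FD applies.

{Budget, DeptID, HireDate, JobTitle, Project}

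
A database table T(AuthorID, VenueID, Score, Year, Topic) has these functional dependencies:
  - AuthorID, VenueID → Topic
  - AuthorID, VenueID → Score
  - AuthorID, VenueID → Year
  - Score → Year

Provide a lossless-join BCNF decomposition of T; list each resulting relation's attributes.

{AuthorID, Score, Topic, VenueID}; {Score, Year}

Candidate key of the original relation: {AuthorID, VenueID}.
Within {AuthorID, Score, Topic, VenueID, Year}: {Score}⁺ ∩ {AuthorID, Score, Topic, VenueID, Year} = {Score, Year}, not the whole set, so Score → Year violates BCNF; decompose into {Score, Year} and {AuthorID, Score, Topic, VenueID}.
{Score, Year} has no BCNF violation.
{AuthorID, Score, Topic, VenueID} has no BCNF violation.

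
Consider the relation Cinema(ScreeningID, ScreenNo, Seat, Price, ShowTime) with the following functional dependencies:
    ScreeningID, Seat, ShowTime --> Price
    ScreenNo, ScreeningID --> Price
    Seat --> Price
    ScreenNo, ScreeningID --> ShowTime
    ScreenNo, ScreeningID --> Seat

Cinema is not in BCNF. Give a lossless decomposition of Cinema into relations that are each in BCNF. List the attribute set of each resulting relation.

Candidate key of the original relation: {ScreenNo, ScreeningID}.
In {Price, ScreenNo, ScreeningID, Seat, ShowTime}, {ScreeningID, Seat, ShowTime} is not a superkey ({ScreeningID, Seat, ShowTime}⁺ restricted to this set is {Price, ScreeningID, Seat, ShowTime}), so split on ScreeningID, Seat, ShowTime --> Price into {Price, ScreeningID, Seat, ShowTime} and {ScreenNo, ScreeningID, Seat, ShowTime}.
In {Price, ScreeningID, Seat, ShowTime}, {Seat} is not a superkey ({Seat}⁺ restricted to this set is {Price, Seat}), so split on Seat --> Price into {Price, Seat} and {ScreeningID, Seat, ShowTime}.
{Price, Seat} is in BCNF.
{ScreeningID, Seat, ShowTime} is in BCNF.
{ScreenNo, ScreeningID, Seat, ShowTime} is in BCNF.

{Price, Seat}; {ScreenNo, ScreeningID, Seat, ShowTime}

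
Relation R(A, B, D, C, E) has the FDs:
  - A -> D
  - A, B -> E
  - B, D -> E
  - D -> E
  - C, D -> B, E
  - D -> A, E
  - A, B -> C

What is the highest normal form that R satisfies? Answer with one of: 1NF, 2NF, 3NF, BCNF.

1NF

Candidate keys: {A, B}, {A, C}, {B, D}, {C, D}. Prime attributes: {A, B, C, D}.
For A -> D we have {A}⁺ = {A, D, E}; {A} is not a superkey, so BCNF fails.
D -> E has non-prime {E} on the right and a non-superkey on the left, so 3NF fails.
Since {A} ⊂ {A, B} and {A}⁺ ⊇ {E} with {E} non-prime, there is a partial dependency; 2NF fails.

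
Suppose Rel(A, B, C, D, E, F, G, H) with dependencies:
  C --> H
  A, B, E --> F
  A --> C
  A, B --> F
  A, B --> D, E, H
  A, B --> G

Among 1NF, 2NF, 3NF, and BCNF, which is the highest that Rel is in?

Candidate key: {A, B}. Prime attributes: {A, B}.
C --> H breaks BCNF: {C}⁺ = {C, H}, so {C} is not a superkey.
C --> H determines the non-prime attribute {H} from a non-superkey — 3NF is violated.
The proper key subset {A} of {A, B} determines non-prime {C, H}, so the relation is not even in 2NF.

1NF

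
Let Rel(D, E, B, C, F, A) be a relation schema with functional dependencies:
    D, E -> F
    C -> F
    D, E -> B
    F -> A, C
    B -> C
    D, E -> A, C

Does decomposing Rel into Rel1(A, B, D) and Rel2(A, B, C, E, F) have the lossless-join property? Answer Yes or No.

Common attributes: {A, B}; their closure is {A, B, C, F}.
The closure covers neither Rel1 nor Rel2 entirely; the join is not lossless.

No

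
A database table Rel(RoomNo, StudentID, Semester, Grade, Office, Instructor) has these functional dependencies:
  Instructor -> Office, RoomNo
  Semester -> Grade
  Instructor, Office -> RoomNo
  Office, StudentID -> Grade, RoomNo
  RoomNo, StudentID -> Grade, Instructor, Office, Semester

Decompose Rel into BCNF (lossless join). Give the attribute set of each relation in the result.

Candidate keys of the original relation: {Instructor, StudentID}, {Office, StudentID}, {RoomNo, StudentID}.
{Grade, Instructor, Office, RoomNo, Semester, StudentID}: {Instructor} determines {Instructor, Office, RoomNo} here but is not a superkey — split on Instructor -> Office, RoomNo, giving {Instructor, Office, RoomNo} and {Grade, Instructor, Semester, StudentID}.
{Instructor, Office, RoomNo} is in BCNF.
{Grade, Instructor, Semester, StudentID}: {Semester} determines {Grade, Semester} here but is not a superkey — split on Semester -> Grade, giving {Grade, Semester} and {Instructor, Semester, StudentID}.
{Grade, Semester} is in BCNF.
{Instructor, Semester, StudentID} is in BCNF.

{Grade, Semester}; {Instructor, Office, RoomNo}; {Instructor, Semester, StudentID}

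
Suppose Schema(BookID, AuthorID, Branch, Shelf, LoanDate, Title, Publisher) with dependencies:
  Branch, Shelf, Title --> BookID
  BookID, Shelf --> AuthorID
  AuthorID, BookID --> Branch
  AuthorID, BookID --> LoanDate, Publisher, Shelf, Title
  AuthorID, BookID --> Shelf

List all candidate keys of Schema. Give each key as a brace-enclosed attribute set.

Closure of {AuthorID, BookID} is {AuthorID, BookID, Branch, LoanDate, Publisher, Shelf, Title}, the whole schema; {AuthorID, BookID} is a candidate key.
Closure of {BookID, Shelf} is {AuthorID, BookID, Branch, LoanDate, Publisher, Shelf, Title}, the whole schema; {BookID, Shelf} is a candidate key.
Closure of {Branch, Shelf, Title} is {AuthorID, BookID, Branch, LoanDate, Publisher, Shelf, Title}, the whole schema; {Branch, Shelf, Title} is a candidate key.
These are minimal and exhaustive — every other superkey contains one of them.

{AuthorID, BookID}, {BookID, Shelf}, {Branch, Shelf, Title}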